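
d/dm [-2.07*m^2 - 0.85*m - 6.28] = -4.14*m - 0.85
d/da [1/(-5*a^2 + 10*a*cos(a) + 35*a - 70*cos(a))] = (2*a*sin(a) + 2*a - 14*sin(a) - 2*cos(a) - 7)/(5*(a - 7)^2*(a - 2*cos(a))^2)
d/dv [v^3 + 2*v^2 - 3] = v*(3*v + 4)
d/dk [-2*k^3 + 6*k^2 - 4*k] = -6*k^2 + 12*k - 4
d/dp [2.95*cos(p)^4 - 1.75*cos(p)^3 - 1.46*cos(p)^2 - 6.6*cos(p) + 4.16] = (-11.8*cos(p)^3 + 5.25*cos(p)^2 + 2.92*cos(p) + 6.6)*sin(p)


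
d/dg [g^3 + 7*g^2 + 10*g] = 3*g^2 + 14*g + 10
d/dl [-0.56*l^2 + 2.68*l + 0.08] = 2.68 - 1.12*l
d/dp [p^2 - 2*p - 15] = 2*p - 2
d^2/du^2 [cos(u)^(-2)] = 2*(2 - cos(2*u))/cos(u)^4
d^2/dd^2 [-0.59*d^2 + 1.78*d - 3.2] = -1.18000000000000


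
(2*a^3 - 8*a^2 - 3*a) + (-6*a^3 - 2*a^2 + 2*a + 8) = -4*a^3 - 10*a^2 - a + 8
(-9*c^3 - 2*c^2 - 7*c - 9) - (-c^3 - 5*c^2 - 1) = -8*c^3 + 3*c^2 - 7*c - 8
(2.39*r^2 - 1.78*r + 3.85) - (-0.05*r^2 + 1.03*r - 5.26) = 2.44*r^2 - 2.81*r + 9.11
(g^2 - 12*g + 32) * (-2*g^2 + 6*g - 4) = -2*g^4 + 30*g^3 - 140*g^2 + 240*g - 128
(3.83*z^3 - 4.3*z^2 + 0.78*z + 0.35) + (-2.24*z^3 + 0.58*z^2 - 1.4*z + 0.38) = 1.59*z^3 - 3.72*z^2 - 0.62*z + 0.73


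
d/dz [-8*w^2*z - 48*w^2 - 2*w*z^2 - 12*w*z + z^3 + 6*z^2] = -8*w^2 - 4*w*z - 12*w + 3*z^2 + 12*z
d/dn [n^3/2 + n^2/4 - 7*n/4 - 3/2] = 3*n^2/2 + n/2 - 7/4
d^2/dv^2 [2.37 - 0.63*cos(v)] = 0.63*cos(v)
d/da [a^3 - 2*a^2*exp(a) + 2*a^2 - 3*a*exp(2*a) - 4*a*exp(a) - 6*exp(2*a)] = -2*a^2*exp(a) + 3*a^2 - 6*a*exp(2*a) - 8*a*exp(a) + 4*a - 15*exp(2*a) - 4*exp(a)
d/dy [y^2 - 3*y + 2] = 2*y - 3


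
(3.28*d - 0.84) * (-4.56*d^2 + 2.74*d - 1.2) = -14.9568*d^3 + 12.8176*d^2 - 6.2376*d + 1.008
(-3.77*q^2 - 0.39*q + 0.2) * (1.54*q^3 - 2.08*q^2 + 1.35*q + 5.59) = -5.8058*q^5 + 7.241*q^4 - 3.9703*q^3 - 22.0168*q^2 - 1.9101*q + 1.118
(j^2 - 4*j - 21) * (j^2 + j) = j^4 - 3*j^3 - 25*j^2 - 21*j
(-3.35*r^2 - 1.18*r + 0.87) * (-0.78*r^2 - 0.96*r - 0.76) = 2.613*r^4 + 4.1364*r^3 + 3.0002*r^2 + 0.0616*r - 0.6612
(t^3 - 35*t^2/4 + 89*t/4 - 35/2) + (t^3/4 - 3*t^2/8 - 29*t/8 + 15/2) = 5*t^3/4 - 73*t^2/8 + 149*t/8 - 10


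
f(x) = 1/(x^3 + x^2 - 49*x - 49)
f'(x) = (-3*x^2 - 2*x + 49)/(x^3 + x^2 - 49*x - 49)^2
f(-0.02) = -0.02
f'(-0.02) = 0.02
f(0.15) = -0.02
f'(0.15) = 0.02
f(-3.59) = 0.01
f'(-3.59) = 0.00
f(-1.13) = 0.16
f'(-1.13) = 1.23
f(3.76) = -0.01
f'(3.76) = -0.00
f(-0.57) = -0.05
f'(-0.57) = 0.11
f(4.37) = -0.01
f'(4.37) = -0.00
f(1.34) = -0.01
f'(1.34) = 0.00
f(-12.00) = 0.00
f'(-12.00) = 0.00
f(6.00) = -0.01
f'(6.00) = -0.00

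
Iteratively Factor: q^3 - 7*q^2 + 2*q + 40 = (q + 2)*(q^2 - 9*q + 20) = (q - 5)*(q + 2)*(q - 4)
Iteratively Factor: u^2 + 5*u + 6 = (u + 2)*(u + 3)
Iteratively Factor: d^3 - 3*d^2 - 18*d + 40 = (d - 2)*(d^2 - d - 20) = (d - 5)*(d - 2)*(d + 4)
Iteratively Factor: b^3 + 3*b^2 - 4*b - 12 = (b - 2)*(b^2 + 5*b + 6) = (b - 2)*(b + 2)*(b + 3)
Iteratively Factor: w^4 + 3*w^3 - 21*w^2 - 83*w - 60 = (w + 4)*(w^3 - w^2 - 17*w - 15) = (w - 5)*(w + 4)*(w^2 + 4*w + 3) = (w - 5)*(w + 1)*(w + 4)*(w + 3)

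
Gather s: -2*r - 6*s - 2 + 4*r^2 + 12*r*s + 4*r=4*r^2 + 2*r + s*(12*r - 6) - 2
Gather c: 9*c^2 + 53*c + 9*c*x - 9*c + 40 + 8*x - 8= 9*c^2 + c*(9*x + 44) + 8*x + 32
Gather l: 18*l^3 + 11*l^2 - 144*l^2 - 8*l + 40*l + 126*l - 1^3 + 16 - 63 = 18*l^3 - 133*l^2 + 158*l - 48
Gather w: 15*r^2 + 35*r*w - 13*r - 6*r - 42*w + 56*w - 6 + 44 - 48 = 15*r^2 - 19*r + w*(35*r + 14) - 10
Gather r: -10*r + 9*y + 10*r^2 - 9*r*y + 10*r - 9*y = 10*r^2 - 9*r*y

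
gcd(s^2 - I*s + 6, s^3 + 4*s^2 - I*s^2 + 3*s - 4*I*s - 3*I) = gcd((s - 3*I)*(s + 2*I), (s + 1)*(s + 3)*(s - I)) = 1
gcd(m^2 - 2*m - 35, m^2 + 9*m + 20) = m + 5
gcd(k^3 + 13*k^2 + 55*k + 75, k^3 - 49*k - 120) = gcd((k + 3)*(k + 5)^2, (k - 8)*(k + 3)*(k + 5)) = k^2 + 8*k + 15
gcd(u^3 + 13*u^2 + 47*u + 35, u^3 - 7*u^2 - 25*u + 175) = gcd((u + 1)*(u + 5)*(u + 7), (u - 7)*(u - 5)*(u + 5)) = u + 5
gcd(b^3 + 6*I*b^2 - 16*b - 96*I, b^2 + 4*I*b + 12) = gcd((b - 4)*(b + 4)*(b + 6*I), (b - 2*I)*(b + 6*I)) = b + 6*I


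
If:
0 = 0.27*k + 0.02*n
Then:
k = -0.0740740740740741*n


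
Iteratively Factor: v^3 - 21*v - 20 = (v - 5)*(v^2 + 5*v + 4) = (v - 5)*(v + 4)*(v + 1)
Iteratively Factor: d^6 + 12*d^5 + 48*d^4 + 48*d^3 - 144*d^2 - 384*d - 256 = (d + 2)*(d^5 + 10*d^4 + 28*d^3 - 8*d^2 - 128*d - 128) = (d + 2)^2*(d^4 + 8*d^3 + 12*d^2 - 32*d - 64) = (d - 2)*(d + 2)^2*(d^3 + 10*d^2 + 32*d + 32) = (d - 2)*(d + 2)^2*(d + 4)*(d^2 + 6*d + 8) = (d - 2)*(d + 2)^3*(d + 4)*(d + 4)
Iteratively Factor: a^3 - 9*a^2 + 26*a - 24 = (a - 3)*(a^2 - 6*a + 8) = (a - 4)*(a - 3)*(a - 2)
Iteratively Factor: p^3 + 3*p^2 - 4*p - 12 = (p + 3)*(p^2 - 4) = (p + 2)*(p + 3)*(p - 2)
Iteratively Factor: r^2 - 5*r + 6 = (r - 3)*(r - 2)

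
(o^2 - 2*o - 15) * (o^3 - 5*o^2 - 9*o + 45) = o^5 - 7*o^4 - 14*o^3 + 138*o^2 + 45*o - 675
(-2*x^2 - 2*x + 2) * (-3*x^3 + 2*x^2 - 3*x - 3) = 6*x^5 + 2*x^4 - 4*x^3 + 16*x^2 - 6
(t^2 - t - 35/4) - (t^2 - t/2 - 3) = -t/2 - 23/4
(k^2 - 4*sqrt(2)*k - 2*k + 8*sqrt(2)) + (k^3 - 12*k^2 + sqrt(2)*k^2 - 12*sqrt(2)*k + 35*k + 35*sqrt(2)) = k^3 - 11*k^2 + sqrt(2)*k^2 - 16*sqrt(2)*k + 33*k + 43*sqrt(2)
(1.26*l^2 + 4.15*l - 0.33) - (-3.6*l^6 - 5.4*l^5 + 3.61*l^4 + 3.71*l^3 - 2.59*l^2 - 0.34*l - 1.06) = 3.6*l^6 + 5.4*l^5 - 3.61*l^4 - 3.71*l^3 + 3.85*l^2 + 4.49*l + 0.73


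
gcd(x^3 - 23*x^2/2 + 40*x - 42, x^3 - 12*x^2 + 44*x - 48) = x^2 - 8*x + 12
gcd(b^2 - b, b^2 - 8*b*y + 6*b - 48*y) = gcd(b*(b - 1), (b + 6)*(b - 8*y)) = 1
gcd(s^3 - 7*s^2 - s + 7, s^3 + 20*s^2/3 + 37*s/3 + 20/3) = s + 1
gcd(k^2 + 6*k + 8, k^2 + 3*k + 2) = k + 2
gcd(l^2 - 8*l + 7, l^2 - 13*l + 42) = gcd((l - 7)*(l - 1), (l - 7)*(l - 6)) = l - 7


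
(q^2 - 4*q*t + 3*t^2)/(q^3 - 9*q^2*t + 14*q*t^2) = (q^2 - 4*q*t + 3*t^2)/(q*(q^2 - 9*q*t + 14*t^2))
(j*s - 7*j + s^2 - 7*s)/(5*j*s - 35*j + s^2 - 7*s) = (j + s)/(5*j + s)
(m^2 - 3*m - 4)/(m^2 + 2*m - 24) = (m + 1)/(m + 6)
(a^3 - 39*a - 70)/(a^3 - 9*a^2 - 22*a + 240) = (a^2 - 5*a - 14)/(a^2 - 14*a + 48)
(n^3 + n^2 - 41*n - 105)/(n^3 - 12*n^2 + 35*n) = (n^2 + 8*n + 15)/(n*(n - 5))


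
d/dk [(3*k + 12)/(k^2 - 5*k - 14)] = 3*(-k^2 - 8*k + 6)/(k^4 - 10*k^3 - 3*k^2 + 140*k + 196)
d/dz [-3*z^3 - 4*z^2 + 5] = z*(-9*z - 8)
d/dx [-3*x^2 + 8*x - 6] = 8 - 6*x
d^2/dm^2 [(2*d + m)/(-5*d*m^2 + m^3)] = 2*(-150*d^3 + 55*d^2*m + 3*d*m^2 - 3*m^3)/(m^4*(125*d^3 - 75*d^2*m + 15*d*m^2 - m^3))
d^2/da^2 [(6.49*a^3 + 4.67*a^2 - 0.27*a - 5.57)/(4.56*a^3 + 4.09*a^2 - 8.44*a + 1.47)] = (9.09494701772928e-13*a^7 - 47.8699679999991*a^6 + 1464.974784*a^5 - 863.714159999998*a^4 - 961.209156000001*a^3 + 97.2953159999997*a^2 + 1471.551348*a - 713.082148)/(94.818816*a^9 + 255.137472*a^8 - 297.653544*a^7 - 784.338551*a^6 + 715.416684*a^5 + 608.357145*a^4 - 876.113344*a^3 + 340.654419*a^2 - 54.713988*a + 3.176523)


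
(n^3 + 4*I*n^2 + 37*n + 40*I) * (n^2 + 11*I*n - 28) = n^5 + 15*I*n^4 - 35*n^3 + 335*I*n^2 - 1476*n - 1120*I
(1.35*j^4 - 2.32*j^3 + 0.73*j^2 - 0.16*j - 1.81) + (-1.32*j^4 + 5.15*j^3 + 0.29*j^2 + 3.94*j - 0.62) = 0.03*j^4 + 2.83*j^3 + 1.02*j^2 + 3.78*j - 2.43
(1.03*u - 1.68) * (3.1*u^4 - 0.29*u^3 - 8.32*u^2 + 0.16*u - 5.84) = 3.193*u^5 - 5.5067*u^4 - 8.0824*u^3 + 14.1424*u^2 - 6.284*u + 9.8112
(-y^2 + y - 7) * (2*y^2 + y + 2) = -2*y^4 + y^3 - 15*y^2 - 5*y - 14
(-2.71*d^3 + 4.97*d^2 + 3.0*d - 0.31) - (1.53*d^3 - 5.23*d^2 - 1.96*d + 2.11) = -4.24*d^3 + 10.2*d^2 + 4.96*d - 2.42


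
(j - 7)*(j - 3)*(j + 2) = j^3 - 8*j^2 + j + 42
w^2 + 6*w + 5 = (w + 1)*(w + 5)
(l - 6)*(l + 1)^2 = l^3 - 4*l^2 - 11*l - 6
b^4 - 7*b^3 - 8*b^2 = b^2*(b - 8)*(b + 1)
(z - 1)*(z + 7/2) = z^2 + 5*z/2 - 7/2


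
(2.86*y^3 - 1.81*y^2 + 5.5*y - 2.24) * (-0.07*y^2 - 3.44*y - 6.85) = -0.2002*y^5 - 9.7117*y^4 - 13.7496*y^3 - 6.3647*y^2 - 29.9694*y + 15.344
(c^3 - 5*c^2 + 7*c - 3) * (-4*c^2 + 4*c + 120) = -4*c^5 + 24*c^4 + 72*c^3 - 560*c^2 + 828*c - 360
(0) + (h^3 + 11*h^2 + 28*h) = h^3 + 11*h^2 + 28*h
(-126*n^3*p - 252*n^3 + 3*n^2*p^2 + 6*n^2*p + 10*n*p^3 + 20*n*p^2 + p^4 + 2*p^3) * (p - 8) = -126*n^3*p^2 + 756*n^3*p + 2016*n^3 + 3*n^2*p^3 - 18*n^2*p^2 - 48*n^2*p + 10*n*p^4 - 60*n*p^3 - 160*n*p^2 + p^5 - 6*p^4 - 16*p^3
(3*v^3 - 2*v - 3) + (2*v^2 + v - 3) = 3*v^3 + 2*v^2 - v - 6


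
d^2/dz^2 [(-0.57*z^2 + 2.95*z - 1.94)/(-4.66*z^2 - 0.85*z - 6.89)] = (-132.63758*z^3 + 142.962276*z^2 + 614.40702*z - 33.101868)/(101.194696*z^6 + 55.37478*z^5 + 458.962002*z^4 + 164.361865*z^3 + 678.594033*z^2 + 121.053855*z + 327.082769)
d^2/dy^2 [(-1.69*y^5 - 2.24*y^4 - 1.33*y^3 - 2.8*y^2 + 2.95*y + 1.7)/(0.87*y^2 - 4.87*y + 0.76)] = (-7.674966*y^7 + 111.174864*y^6 - 444.1485*y^5 - 139.990824*y^4 + 32.539036*y^3 + 32.838228*y^2 - 59.528868*y + 96.9919)/(0.658503*y^6 - 11.058309*y^5 + 63.626841*y^4 - 134.821567*y^3 + 55.582068*y^2 - 8.438736*y + 0.438976)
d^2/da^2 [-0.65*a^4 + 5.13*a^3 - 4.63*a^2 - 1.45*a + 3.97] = -7.8*a^2 + 30.78*a - 9.26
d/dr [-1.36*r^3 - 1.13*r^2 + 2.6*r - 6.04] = -4.08*r^2 - 2.26*r + 2.6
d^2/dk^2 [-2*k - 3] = 0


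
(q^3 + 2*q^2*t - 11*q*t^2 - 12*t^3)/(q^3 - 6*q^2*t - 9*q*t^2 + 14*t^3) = (q^3 + 2*q^2*t - 11*q*t^2 - 12*t^3)/(q^3 - 6*q^2*t - 9*q*t^2 + 14*t^3)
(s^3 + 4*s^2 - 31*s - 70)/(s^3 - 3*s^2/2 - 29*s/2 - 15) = 2*(s + 7)/(2*s + 3)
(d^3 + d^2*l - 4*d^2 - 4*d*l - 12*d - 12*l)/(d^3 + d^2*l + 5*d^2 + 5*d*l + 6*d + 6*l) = (d - 6)/(d + 3)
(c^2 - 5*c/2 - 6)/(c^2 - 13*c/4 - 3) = 2*(2*c + 3)/(4*c + 3)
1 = 1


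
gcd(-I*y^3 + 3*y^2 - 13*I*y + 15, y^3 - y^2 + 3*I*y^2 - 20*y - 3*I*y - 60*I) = 1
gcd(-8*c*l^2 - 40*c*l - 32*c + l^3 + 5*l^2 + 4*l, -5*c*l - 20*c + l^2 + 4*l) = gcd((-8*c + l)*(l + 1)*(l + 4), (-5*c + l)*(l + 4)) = l + 4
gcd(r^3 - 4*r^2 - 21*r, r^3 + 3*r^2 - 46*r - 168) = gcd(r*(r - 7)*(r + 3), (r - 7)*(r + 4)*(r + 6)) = r - 7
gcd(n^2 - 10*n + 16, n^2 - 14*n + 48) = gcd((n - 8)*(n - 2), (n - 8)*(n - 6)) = n - 8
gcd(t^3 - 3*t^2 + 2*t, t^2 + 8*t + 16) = 1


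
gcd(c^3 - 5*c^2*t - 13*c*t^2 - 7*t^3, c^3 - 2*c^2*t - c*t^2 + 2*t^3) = c + t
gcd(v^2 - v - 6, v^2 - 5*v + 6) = v - 3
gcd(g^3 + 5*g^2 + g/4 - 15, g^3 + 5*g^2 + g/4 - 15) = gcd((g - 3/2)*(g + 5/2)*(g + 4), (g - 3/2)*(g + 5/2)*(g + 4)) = g^3 + 5*g^2 + g/4 - 15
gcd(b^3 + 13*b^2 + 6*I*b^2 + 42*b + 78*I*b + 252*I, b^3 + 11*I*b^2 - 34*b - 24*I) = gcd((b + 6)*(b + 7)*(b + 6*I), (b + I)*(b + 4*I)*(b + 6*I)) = b + 6*I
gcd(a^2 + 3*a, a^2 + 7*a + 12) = a + 3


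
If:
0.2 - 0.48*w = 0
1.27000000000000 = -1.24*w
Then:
No Solution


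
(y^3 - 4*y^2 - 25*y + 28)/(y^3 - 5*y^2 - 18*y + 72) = (y^2 - 8*y + 7)/(y^2 - 9*y + 18)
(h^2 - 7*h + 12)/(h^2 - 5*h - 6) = (-h^2 + 7*h - 12)/(-h^2 + 5*h + 6)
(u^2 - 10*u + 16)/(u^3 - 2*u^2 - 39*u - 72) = (u - 2)/(u^2 + 6*u + 9)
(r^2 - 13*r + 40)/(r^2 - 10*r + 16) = (r - 5)/(r - 2)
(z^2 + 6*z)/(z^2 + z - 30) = z/(z - 5)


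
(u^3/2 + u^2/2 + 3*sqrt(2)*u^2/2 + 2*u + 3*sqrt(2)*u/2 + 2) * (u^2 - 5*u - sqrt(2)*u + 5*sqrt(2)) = u^5/2 - 2*u^4 + sqrt(2)*u^4 - 4*sqrt(2)*u^3 - 7*u^3/2 - 7*sqrt(2)*u^2 + 4*u^2 + 5*u + 8*sqrt(2)*u + 10*sqrt(2)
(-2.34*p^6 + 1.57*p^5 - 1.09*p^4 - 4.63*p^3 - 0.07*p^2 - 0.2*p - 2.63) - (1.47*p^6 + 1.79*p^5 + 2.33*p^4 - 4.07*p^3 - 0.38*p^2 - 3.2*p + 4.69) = -3.81*p^6 - 0.22*p^5 - 3.42*p^4 - 0.56*p^3 + 0.31*p^2 + 3.0*p - 7.32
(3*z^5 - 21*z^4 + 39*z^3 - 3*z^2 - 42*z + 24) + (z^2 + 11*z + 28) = 3*z^5 - 21*z^4 + 39*z^3 - 2*z^2 - 31*z + 52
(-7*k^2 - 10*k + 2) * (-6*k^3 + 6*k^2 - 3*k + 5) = 42*k^5 + 18*k^4 - 51*k^3 + 7*k^2 - 56*k + 10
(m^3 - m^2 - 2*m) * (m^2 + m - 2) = m^5 - 5*m^3 + 4*m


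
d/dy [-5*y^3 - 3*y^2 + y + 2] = -15*y^2 - 6*y + 1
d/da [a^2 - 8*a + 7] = 2*a - 8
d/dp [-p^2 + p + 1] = 1 - 2*p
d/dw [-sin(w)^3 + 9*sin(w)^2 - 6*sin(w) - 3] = 3*(6*sin(w) + cos(w)^2 - 3)*cos(w)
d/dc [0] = 0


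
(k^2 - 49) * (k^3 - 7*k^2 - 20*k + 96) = k^5 - 7*k^4 - 69*k^3 + 439*k^2 + 980*k - 4704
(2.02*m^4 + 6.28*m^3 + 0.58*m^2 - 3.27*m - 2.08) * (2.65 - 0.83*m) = -1.6766*m^5 + 0.1406*m^4 + 16.1606*m^3 + 4.2511*m^2 - 6.9391*m - 5.512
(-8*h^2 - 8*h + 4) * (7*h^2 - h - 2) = -56*h^4 - 48*h^3 + 52*h^2 + 12*h - 8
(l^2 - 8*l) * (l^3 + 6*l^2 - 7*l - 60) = l^5 - 2*l^4 - 55*l^3 - 4*l^2 + 480*l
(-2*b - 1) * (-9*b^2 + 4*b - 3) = 18*b^3 + b^2 + 2*b + 3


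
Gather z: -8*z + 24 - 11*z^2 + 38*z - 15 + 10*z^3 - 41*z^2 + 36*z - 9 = 10*z^3 - 52*z^2 + 66*z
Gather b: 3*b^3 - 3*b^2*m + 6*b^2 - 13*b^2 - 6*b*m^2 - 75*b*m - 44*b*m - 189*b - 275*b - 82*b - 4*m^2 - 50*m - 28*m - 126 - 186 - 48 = 3*b^3 + b^2*(-3*m - 7) + b*(-6*m^2 - 119*m - 546) - 4*m^2 - 78*m - 360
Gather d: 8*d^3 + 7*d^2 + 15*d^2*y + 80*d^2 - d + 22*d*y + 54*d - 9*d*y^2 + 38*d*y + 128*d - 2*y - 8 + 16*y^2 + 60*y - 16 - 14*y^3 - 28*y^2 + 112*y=8*d^3 + d^2*(15*y + 87) + d*(-9*y^2 + 60*y + 181) - 14*y^3 - 12*y^2 + 170*y - 24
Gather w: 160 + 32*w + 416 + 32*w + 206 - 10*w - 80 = 54*w + 702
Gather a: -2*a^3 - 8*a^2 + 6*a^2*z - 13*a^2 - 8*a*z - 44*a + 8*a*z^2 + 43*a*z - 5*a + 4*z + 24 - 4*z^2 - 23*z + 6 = -2*a^3 + a^2*(6*z - 21) + a*(8*z^2 + 35*z - 49) - 4*z^2 - 19*z + 30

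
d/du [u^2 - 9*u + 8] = 2*u - 9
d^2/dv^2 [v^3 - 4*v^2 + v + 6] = 6*v - 8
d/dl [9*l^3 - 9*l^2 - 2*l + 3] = 27*l^2 - 18*l - 2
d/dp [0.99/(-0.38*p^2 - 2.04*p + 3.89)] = (0.7524*p + 2.0196)/(0.38*p^2 + 2.04*p - 3.89)^2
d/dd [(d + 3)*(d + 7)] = 2*d + 10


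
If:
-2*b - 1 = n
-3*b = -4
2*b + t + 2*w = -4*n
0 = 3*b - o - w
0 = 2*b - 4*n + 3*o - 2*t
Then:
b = 4/3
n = -11/3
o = 28/3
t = 68/3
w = -16/3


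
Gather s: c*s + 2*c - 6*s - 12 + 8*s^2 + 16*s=2*c + 8*s^2 + s*(c + 10) - 12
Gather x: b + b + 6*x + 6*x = 2*b + 12*x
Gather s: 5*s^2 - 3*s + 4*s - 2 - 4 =5*s^2 + s - 6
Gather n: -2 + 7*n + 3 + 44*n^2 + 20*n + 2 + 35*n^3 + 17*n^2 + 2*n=35*n^3 + 61*n^2 + 29*n + 3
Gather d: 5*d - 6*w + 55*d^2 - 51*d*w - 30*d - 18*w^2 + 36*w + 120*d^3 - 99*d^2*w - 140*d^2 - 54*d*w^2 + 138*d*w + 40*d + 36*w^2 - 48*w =120*d^3 + d^2*(-99*w - 85) + d*(-54*w^2 + 87*w + 15) + 18*w^2 - 18*w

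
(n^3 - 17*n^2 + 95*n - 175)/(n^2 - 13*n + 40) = (n^2 - 12*n + 35)/(n - 8)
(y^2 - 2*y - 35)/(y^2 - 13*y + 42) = (y + 5)/(y - 6)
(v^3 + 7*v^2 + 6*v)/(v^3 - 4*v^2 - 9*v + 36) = v*(v^2 + 7*v + 6)/(v^3 - 4*v^2 - 9*v + 36)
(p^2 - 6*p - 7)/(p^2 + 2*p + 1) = (p - 7)/(p + 1)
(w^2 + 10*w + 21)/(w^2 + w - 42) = (w + 3)/(w - 6)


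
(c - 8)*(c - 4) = c^2 - 12*c + 32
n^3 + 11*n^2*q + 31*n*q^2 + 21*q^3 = (n + q)*(n + 3*q)*(n + 7*q)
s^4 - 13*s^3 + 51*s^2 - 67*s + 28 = (s - 7)*(s - 4)*(s - 1)^2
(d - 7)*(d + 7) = d^2 - 49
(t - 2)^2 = t^2 - 4*t + 4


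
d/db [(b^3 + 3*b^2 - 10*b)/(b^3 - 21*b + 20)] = (-3*b^2 + 8*b - 8)/(b^4 - 10*b^3 + 33*b^2 - 40*b + 16)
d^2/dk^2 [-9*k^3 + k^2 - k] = 2 - 54*k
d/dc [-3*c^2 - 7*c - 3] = -6*c - 7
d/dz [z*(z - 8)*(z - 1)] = 3*z^2 - 18*z + 8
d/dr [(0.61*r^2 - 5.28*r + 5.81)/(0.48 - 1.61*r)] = (-0.9821*r^2 + 0.585599999999999*r + 6.8197)/(2.5921*r^2 - 1.5456*r + 0.2304)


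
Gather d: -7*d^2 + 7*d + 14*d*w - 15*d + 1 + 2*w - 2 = -7*d^2 + d*(14*w - 8) + 2*w - 1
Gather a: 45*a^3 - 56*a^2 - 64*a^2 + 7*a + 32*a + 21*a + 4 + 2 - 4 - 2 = 45*a^3 - 120*a^2 + 60*a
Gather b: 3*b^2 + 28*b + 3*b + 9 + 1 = 3*b^2 + 31*b + 10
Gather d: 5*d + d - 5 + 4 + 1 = 6*d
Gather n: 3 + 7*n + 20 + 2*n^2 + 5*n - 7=2*n^2 + 12*n + 16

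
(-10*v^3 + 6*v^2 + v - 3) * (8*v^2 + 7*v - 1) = -80*v^5 - 22*v^4 + 60*v^3 - 23*v^2 - 22*v + 3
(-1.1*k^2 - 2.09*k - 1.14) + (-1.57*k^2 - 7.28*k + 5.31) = -2.67*k^2 - 9.37*k + 4.17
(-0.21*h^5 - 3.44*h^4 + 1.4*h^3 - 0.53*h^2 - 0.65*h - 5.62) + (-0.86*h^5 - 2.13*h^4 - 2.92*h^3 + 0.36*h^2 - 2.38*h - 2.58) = -1.07*h^5 - 5.57*h^4 - 1.52*h^3 - 0.17*h^2 - 3.03*h - 8.2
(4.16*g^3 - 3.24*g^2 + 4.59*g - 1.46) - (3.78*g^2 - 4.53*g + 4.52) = 4.16*g^3 - 7.02*g^2 + 9.12*g - 5.98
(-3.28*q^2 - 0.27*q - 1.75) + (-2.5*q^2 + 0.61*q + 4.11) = -5.78*q^2 + 0.34*q + 2.36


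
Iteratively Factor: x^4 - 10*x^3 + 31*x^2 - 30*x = (x)*(x^3 - 10*x^2 + 31*x - 30) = x*(x - 5)*(x^2 - 5*x + 6) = x*(x - 5)*(x - 3)*(x - 2)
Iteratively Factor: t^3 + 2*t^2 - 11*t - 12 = (t - 3)*(t^2 + 5*t + 4) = (t - 3)*(t + 1)*(t + 4)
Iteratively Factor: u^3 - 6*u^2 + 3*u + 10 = (u - 5)*(u^2 - u - 2) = (u - 5)*(u + 1)*(u - 2)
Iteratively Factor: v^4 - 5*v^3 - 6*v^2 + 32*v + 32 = (v + 1)*(v^3 - 6*v^2 + 32) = (v - 4)*(v + 1)*(v^2 - 2*v - 8) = (v - 4)^2*(v + 1)*(v + 2)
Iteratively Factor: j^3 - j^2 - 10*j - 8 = (j - 4)*(j^2 + 3*j + 2) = (j - 4)*(j + 1)*(j + 2)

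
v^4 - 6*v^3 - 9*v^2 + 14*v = v*(v - 7)*(v - 1)*(v + 2)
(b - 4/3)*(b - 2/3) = b^2 - 2*b + 8/9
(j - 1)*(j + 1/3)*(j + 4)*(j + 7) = j^4 + 31*j^3/3 + 61*j^2/3 - 67*j/3 - 28/3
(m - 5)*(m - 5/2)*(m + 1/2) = m^3 - 7*m^2 + 35*m/4 + 25/4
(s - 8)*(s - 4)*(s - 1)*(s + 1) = s^4 - 12*s^3 + 31*s^2 + 12*s - 32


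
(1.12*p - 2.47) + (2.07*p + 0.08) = 3.19*p - 2.39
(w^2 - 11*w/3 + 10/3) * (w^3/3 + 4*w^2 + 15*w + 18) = w^5/3 + 25*w^4/9 + 13*w^3/9 - 71*w^2/3 - 16*w + 60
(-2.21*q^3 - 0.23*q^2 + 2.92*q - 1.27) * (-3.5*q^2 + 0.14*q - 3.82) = 7.735*q^5 + 0.4956*q^4 - 1.81*q^3 + 5.7324*q^2 - 11.3322*q + 4.8514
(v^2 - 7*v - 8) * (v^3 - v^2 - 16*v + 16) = v^5 - 8*v^4 - 17*v^3 + 136*v^2 + 16*v - 128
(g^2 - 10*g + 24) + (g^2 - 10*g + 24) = 2*g^2 - 20*g + 48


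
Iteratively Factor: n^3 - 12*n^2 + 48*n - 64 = (n - 4)*(n^2 - 8*n + 16) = (n - 4)^2*(n - 4)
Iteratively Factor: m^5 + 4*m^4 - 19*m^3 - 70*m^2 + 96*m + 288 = (m + 4)*(m^4 - 19*m^2 + 6*m + 72) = (m + 4)^2*(m^3 - 4*m^2 - 3*m + 18) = (m - 3)*(m + 4)^2*(m^2 - m - 6) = (m - 3)*(m + 2)*(m + 4)^2*(m - 3)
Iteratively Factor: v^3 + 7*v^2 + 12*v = (v + 4)*(v^2 + 3*v) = v*(v + 4)*(v + 3)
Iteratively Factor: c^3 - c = (c)*(c^2 - 1) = c*(c + 1)*(c - 1)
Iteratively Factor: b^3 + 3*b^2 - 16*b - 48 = (b - 4)*(b^2 + 7*b + 12) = (b - 4)*(b + 4)*(b + 3)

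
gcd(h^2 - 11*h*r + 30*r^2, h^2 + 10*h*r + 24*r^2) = 1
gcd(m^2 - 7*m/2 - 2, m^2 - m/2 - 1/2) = m + 1/2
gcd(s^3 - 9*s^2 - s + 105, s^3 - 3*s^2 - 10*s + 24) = s + 3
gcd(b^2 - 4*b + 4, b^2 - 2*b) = b - 2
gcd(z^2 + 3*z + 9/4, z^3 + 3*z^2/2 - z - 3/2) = z + 3/2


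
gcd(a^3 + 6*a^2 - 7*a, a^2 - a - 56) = a + 7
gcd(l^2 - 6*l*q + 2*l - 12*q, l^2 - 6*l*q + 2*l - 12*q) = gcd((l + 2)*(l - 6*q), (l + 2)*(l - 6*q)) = -l^2 + 6*l*q - 2*l + 12*q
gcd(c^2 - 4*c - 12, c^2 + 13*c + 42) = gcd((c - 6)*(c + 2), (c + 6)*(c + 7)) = 1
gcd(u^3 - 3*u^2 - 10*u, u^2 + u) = u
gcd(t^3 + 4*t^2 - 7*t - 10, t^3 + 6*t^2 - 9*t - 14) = t^2 - t - 2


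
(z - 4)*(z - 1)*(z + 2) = z^3 - 3*z^2 - 6*z + 8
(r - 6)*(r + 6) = r^2 - 36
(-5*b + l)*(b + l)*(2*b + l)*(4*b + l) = -40*b^4 - 62*b^3*l - 21*b^2*l^2 + 2*b*l^3 + l^4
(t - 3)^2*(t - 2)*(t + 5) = t^4 - 3*t^3 - 19*t^2 + 87*t - 90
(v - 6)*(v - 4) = v^2 - 10*v + 24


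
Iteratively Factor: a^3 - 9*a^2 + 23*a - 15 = (a - 1)*(a^2 - 8*a + 15) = (a - 5)*(a - 1)*(a - 3)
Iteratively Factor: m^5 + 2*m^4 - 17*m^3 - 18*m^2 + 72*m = (m - 3)*(m^4 + 5*m^3 - 2*m^2 - 24*m) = m*(m - 3)*(m^3 + 5*m^2 - 2*m - 24) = m*(m - 3)*(m - 2)*(m^2 + 7*m + 12) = m*(m - 3)*(m - 2)*(m + 4)*(m + 3)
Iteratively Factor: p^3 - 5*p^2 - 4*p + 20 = (p - 5)*(p^2 - 4) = (p - 5)*(p - 2)*(p + 2)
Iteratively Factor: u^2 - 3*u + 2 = (u - 2)*(u - 1)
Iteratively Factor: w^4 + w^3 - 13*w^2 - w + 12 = (w - 1)*(w^3 + 2*w^2 - 11*w - 12) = (w - 3)*(w - 1)*(w^2 + 5*w + 4) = (w - 3)*(w - 1)*(w + 1)*(w + 4)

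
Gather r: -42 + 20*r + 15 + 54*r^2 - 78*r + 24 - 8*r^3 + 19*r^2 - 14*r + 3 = -8*r^3 + 73*r^2 - 72*r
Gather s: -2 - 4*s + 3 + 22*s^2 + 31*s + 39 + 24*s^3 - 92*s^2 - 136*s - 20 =24*s^3 - 70*s^2 - 109*s + 20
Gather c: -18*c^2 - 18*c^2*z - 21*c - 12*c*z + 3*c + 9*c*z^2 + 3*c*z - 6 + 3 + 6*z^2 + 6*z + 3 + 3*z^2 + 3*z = c^2*(-18*z - 18) + c*(9*z^2 - 9*z - 18) + 9*z^2 + 9*z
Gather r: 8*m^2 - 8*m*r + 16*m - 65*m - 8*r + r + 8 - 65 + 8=8*m^2 - 49*m + r*(-8*m - 7) - 49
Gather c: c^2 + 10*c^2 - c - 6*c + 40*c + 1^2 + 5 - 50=11*c^2 + 33*c - 44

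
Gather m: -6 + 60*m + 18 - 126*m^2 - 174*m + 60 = -126*m^2 - 114*m + 72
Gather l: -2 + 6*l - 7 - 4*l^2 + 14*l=-4*l^2 + 20*l - 9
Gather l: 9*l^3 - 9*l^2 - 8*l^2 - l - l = 9*l^3 - 17*l^2 - 2*l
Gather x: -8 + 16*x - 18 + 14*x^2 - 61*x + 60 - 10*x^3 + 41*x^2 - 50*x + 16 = -10*x^3 + 55*x^2 - 95*x + 50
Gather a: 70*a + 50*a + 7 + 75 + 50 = 120*a + 132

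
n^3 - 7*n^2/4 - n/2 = n*(n - 2)*(n + 1/4)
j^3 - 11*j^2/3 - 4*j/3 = j*(j - 4)*(j + 1/3)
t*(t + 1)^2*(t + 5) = t^4 + 7*t^3 + 11*t^2 + 5*t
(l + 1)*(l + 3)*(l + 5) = l^3 + 9*l^2 + 23*l + 15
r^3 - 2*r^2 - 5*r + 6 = (r - 3)*(r - 1)*(r + 2)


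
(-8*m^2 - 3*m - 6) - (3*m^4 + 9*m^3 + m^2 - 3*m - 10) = -3*m^4 - 9*m^3 - 9*m^2 + 4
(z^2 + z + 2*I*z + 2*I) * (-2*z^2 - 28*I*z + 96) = -2*z^4 - 2*z^3 - 32*I*z^3 + 152*z^2 - 32*I*z^2 + 152*z + 192*I*z + 192*I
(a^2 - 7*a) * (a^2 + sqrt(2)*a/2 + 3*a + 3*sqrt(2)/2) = a^4 - 4*a^3 + sqrt(2)*a^3/2 - 21*a^2 - 2*sqrt(2)*a^2 - 21*sqrt(2)*a/2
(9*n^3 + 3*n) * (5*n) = 45*n^4 + 15*n^2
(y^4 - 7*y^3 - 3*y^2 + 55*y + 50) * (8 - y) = -y^5 + 15*y^4 - 53*y^3 - 79*y^2 + 390*y + 400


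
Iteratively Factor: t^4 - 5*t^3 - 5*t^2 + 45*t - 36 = (t - 1)*(t^3 - 4*t^2 - 9*t + 36) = (t - 1)*(t + 3)*(t^2 - 7*t + 12) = (t - 3)*(t - 1)*(t + 3)*(t - 4)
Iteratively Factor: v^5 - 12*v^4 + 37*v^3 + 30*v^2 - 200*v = (v - 5)*(v^4 - 7*v^3 + 2*v^2 + 40*v) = (v - 5)^2*(v^3 - 2*v^2 - 8*v) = (v - 5)^2*(v + 2)*(v^2 - 4*v) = v*(v - 5)^2*(v + 2)*(v - 4)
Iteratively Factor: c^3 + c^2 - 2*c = (c - 1)*(c^2 + 2*c) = c*(c - 1)*(c + 2)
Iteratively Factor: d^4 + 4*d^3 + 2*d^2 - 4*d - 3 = (d + 1)*(d^3 + 3*d^2 - d - 3) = (d - 1)*(d + 1)*(d^2 + 4*d + 3) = (d - 1)*(d + 1)*(d + 3)*(d + 1)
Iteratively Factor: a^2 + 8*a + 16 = (a + 4)*(a + 4)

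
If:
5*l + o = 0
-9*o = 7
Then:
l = 7/45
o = -7/9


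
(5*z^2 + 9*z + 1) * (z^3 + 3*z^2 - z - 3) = 5*z^5 + 24*z^4 + 23*z^3 - 21*z^2 - 28*z - 3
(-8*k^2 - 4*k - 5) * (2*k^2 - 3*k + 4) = -16*k^4 + 16*k^3 - 30*k^2 - k - 20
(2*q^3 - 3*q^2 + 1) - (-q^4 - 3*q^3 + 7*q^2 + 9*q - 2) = q^4 + 5*q^3 - 10*q^2 - 9*q + 3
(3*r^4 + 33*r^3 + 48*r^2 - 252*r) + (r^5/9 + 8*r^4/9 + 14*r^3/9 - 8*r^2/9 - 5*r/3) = r^5/9 + 35*r^4/9 + 311*r^3/9 + 424*r^2/9 - 761*r/3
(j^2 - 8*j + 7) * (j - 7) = j^3 - 15*j^2 + 63*j - 49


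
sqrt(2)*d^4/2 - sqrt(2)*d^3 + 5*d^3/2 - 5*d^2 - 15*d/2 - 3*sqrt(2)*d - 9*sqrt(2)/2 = (d - 3)*(d + sqrt(2))*(d + 3*sqrt(2)/2)*(sqrt(2)*d/2 + sqrt(2)/2)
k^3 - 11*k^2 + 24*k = k*(k - 8)*(k - 3)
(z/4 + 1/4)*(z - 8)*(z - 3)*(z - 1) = z^4/4 - 11*z^3/4 + 23*z^2/4 + 11*z/4 - 6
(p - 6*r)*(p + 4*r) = p^2 - 2*p*r - 24*r^2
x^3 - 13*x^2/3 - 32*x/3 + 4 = (x - 6)*(x - 1/3)*(x + 2)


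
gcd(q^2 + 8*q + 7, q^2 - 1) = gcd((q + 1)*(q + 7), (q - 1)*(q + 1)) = q + 1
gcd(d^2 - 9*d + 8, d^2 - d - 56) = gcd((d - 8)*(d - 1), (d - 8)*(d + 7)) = d - 8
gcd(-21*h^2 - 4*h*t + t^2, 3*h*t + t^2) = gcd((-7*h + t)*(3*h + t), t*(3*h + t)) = 3*h + t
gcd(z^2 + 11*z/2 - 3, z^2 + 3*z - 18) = z + 6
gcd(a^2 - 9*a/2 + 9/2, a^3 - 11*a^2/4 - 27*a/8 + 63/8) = a^2 - 9*a/2 + 9/2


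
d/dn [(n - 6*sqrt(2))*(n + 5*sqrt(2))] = 2*n - sqrt(2)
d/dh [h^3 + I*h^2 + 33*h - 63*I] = 3*h^2 + 2*I*h + 33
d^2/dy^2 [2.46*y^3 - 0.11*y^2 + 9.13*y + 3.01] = 14.76*y - 0.22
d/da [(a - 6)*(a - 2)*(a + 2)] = 3*a^2 - 12*a - 4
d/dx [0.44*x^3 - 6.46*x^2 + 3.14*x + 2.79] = 1.32*x^2 - 12.92*x + 3.14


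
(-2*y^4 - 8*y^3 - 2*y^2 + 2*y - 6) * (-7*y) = 14*y^5 + 56*y^4 + 14*y^3 - 14*y^2 + 42*y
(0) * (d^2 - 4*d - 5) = 0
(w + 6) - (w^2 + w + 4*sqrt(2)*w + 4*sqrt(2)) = -w^2 - 4*sqrt(2)*w - 4*sqrt(2) + 6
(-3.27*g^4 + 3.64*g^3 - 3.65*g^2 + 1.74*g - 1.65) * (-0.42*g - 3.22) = 1.3734*g^5 + 9.0006*g^4 - 10.1878*g^3 + 11.0222*g^2 - 4.9098*g + 5.313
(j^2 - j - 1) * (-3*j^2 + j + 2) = -3*j^4 + 4*j^3 + 4*j^2 - 3*j - 2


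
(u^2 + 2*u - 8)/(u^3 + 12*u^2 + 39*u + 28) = (u - 2)/(u^2 + 8*u + 7)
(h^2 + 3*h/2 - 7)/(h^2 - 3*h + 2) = (h + 7/2)/(h - 1)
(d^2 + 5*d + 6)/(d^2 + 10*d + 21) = (d + 2)/(d + 7)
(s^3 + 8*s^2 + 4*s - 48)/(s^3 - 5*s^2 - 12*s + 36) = (s^2 + 10*s + 24)/(s^2 - 3*s - 18)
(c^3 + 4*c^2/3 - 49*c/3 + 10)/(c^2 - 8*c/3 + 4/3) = (c^2 + 2*c - 15)/(c - 2)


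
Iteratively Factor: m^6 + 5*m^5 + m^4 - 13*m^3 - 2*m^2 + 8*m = (m + 2)*(m^5 + 3*m^4 - 5*m^3 - 3*m^2 + 4*m) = m*(m + 2)*(m^4 + 3*m^3 - 5*m^2 - 3*m + 4) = m*(m + 2)*(m + 4)*(m^3 - m^2 - m + 1) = m*(m - 1)*(m + 2)*(m + 4)*(m^2 - 1) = m*(m - 1)*(m + 1)*(m + 2)*(m + 4)*(m - 1)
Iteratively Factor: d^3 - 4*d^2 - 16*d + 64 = (d - 4)*(d^2 - 16) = (d - 4)^2*(d + 4)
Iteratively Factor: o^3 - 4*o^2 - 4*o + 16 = (o + 2)*(o^2 - 6*o + 8) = (o - 2)*(o + 2)*(o - 4)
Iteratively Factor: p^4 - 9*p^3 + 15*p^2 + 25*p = (p)*(p^3 - 9*p^2 + 15*p + 25) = p*(p - 5)*(p^2 - 4*p - 5) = p*(p - 5)*(p + 1)*(p - 5)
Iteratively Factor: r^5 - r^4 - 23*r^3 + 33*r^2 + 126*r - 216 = (r + 4)*(r^4 - 5*r^3 - 3*r^2 + 45*r - 54) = (r + 3)*(r + 4)*(r^3 - 8*r^2 + 21*r - 18) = (r - 2)*(r + 3)*(r + 4)*(r^2 - 6*r + 9) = (r - 3)*(r - 2)*(r + 3)*(r + 4)*(r - 3)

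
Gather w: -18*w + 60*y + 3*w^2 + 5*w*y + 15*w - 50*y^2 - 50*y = 3*w^2 + w*(5*y - 3) - 50*y^2 + 10*y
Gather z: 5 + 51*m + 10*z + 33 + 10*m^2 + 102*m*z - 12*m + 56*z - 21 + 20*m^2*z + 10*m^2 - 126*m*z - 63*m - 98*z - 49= 20*m^2 - 24*m + z*(20*m^2 - 24*m - 32) - 32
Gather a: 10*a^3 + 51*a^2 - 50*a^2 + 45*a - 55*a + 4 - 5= 10*a^3 + a^2 - 10*a - 1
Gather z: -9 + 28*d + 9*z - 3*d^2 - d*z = -3*d^2 + 28*d + z*(9 - d) - 9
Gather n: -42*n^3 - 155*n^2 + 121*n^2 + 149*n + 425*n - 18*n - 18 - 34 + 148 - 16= -42*n^3 - 34*n^2 + 556*n + 80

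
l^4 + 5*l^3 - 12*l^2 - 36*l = l*(l - 3)*(l + 2)*(l + 6)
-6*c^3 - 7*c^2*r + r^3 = (-3*c + r)*(c + r)*(2*c + r)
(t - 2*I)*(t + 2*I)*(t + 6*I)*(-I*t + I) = -I*t^4 + 6*t^3 + I*t^3 - 6*t^2 - 4*I*t^2 + 24*t + 4*I*t - 24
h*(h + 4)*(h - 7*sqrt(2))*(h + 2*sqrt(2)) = h^4 - 5*sqrt(2)*h^3 + 4*h^3 - 20*sqrt(2)*h^2 - 28*h^2 - 112*h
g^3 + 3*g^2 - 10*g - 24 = (g - 3)*(g + 2)*(g + 4)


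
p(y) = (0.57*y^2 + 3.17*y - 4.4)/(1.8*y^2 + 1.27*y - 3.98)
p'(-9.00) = -0.03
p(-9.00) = 0.10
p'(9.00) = -0.01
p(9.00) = 0.46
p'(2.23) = -0.11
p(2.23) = 0.71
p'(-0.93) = -1.68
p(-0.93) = 1.90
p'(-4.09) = -0.31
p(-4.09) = -0.37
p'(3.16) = -0.06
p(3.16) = 0.63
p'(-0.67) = -1.04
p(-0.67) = 1.56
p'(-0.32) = -0.63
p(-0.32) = 1.27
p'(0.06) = -0.42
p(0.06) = 1.08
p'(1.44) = -0.43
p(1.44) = 0.85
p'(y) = (-3.6*y - 1.27)*(0.57*y^2 + 3.17*y - 4.4)/(1.8*y^2 + 1.27*y - 3.98)^2 + (1.14*y + 3.17)/(1.8*y^2 + 1.27*y - 3.98)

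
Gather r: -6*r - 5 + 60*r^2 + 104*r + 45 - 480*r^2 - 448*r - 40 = -420*r^2 - 350*r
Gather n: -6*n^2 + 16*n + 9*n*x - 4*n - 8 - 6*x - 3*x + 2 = -6*n^2 + n*(9*x + 12) - 9*x - 6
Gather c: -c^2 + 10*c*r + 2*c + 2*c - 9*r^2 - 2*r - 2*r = -c^2 + c*(10*r + 4) - 9*r^2 - 4*r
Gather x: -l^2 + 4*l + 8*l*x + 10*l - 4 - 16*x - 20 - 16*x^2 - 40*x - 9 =-l^2 + 14*l - 16*x^2 + x*(8*l - 56) - 33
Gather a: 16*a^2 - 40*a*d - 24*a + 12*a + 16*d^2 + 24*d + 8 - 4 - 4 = 16*a^2 + a*(-40*d - 12) + 16*d^2 + 24*d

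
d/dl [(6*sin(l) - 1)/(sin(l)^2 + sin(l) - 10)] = (-6*sin(l)^2 + 2*sin(l) - 59)*cos(l)/(sin(l)^2 + sin(l) - 10)^2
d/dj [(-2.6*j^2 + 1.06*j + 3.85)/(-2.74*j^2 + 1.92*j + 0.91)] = (-2.0876*j^2 + 16.366*j - 6.4274)/(7.5076*j^4 - 10.5216*j^3 - 1.3004*j^2 + 3.4944*j + 0.8281)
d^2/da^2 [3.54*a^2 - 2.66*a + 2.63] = 7.08000000000000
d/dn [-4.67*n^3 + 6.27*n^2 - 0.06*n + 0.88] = -14.01*n^2 + 12.54*n - 0.06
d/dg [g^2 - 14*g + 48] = 2*g - 14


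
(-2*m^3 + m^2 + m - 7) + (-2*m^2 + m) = -2*m^3 - m^2 + 2*m - 7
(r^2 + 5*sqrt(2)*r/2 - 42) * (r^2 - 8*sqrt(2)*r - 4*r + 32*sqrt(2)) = r^4 - 11*sqrt(2)*r^3/2 - 4*r^3 - 82*r^2 + 22*sqrt(2)*r^2 + 328*r + 336*sqrt(2)*r - 1344*sqrt(2)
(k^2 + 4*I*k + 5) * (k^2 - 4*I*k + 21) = k^4 + 42*k^2 + 64*I*k + 105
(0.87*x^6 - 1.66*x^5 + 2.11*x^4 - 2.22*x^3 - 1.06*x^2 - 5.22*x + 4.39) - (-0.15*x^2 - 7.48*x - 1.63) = 0.87*x^6 - 1.66*x^5 + 2.11*x^4 - 2.22*x^3 - 0.91*x^2 + 2.26*x + 6.02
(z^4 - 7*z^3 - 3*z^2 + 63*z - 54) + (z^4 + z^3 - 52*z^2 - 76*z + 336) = 2*z^4 - 6*z^3 - 55*z^2 - 13*z + 282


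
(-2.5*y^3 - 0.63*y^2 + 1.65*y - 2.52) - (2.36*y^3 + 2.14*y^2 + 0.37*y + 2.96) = -4.86*y^3 - 2.77*y^2 + 1.28*y - 5.48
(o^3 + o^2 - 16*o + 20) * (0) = 0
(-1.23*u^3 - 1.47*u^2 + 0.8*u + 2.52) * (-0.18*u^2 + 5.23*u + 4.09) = 0.2214*u^5 - 6.1683*u^4 - 12.8628*u^3 - 2.2819*u^2 + 16.4516*u + 10.3068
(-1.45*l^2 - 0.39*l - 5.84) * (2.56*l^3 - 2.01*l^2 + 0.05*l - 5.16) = -3.712*l^5 + 1.9161*l^4 - 14.239*l^3 + 19.2009*l^2 + 1.7204*l + 30.1344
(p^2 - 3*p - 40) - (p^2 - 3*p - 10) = -30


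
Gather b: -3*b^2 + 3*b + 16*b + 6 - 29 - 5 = -3*b^2 + 19*b - 28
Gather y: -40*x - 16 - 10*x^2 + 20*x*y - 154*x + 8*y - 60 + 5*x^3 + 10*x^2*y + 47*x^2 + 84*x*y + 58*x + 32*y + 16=5*x^3 + 37*x^2 - 136*x + y*(10*x^2 + 104*x + 40) - 60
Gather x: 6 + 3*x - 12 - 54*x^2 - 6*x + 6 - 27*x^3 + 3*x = -27*x^3 - 54*x^2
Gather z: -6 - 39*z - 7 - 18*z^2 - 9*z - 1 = -18*z^2 - 48*z - 14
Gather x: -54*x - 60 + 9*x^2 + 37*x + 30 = 9*x^2 - 17*x - 30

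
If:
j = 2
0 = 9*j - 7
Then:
No Solution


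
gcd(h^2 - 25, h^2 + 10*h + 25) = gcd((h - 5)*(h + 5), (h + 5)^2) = h + 5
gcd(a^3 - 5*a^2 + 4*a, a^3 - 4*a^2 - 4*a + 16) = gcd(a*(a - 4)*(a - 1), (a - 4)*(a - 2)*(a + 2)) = a - 4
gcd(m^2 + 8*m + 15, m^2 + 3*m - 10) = m + 5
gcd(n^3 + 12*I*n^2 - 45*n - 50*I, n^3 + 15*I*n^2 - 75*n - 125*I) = n^2 + 10*I*n - 25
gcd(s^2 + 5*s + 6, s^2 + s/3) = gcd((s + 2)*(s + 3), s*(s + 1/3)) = 1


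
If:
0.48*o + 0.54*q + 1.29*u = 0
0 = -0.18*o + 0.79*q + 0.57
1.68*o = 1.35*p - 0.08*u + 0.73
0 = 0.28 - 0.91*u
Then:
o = -0.01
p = -0.54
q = -0.72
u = 0.31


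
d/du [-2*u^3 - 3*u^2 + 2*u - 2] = -6*u^2 - 6*u + 2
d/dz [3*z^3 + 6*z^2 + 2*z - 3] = 9*z^2 + 12*z + 2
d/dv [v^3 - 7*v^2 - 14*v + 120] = 3*v^2 - 14*v - 14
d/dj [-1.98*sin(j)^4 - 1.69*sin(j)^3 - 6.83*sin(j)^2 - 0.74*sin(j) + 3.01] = (-19.6*sin(j) + 1.98*sin(3*j) + 2.535*cos(2*j) - 3.275)*cos(j)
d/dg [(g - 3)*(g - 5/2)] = 2*g - 11/2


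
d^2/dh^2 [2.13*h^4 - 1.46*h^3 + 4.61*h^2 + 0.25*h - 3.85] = 25.56*h^2 - 8.76*h + 9.22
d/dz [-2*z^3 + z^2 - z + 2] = -6*z^2 + 2*z - 1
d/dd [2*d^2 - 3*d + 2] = 4*d - 3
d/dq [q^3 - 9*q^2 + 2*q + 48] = 3*q^2 - 18*q + 2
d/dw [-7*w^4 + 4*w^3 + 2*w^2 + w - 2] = -28*w^3 + 12*w^2 + 4*w + 1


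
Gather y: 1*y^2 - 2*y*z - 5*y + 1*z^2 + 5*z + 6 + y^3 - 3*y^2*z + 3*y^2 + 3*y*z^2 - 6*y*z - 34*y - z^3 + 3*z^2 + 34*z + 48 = y^3 + y^2*(4 - 3*z) + y*(3*z^2 - 8*z - 39) - z^3 + 4*z^2 + 39*z + 54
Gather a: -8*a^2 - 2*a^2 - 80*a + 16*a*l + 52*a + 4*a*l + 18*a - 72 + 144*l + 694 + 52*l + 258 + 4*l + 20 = -10*a^2 + a*(20*l - 10) + 200*l + 900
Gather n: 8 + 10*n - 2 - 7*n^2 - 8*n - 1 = -7*n^2 + 2*n + 5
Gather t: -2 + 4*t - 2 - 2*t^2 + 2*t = -2*t^2 + 6*t - 4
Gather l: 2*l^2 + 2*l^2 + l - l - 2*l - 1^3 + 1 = 4*l^2 - 2*l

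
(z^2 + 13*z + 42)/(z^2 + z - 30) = (z + 7)/(z - 5)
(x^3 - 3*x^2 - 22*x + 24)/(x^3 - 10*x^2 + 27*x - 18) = (x + 4)/(x - 3)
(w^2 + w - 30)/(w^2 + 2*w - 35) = (w + 6)/(w + 7)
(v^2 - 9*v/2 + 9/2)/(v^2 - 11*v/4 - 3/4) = 2*(2*v - 3)/(4*v + 1)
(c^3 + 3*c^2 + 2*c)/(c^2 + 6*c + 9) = c*(c^2 + 3*c + 2)/(c^2 + 6*c + 9)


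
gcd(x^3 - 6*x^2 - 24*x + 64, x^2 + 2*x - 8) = x^2 + 2*x - 8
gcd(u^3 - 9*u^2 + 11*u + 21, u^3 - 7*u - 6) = u^2 - 2*u - 3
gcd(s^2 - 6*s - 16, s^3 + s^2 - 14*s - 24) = s + 2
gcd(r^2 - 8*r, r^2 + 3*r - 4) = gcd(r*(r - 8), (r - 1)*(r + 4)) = 1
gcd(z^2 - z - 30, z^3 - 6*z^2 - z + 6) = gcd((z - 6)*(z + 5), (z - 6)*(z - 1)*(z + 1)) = z - 6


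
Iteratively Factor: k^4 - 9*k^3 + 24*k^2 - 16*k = (k - 4)*(k^3 - 5*k^2 + 4*k) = k*(k - 4)*(k^2 - 5*k + 4) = k*(k - 4)*(k - 1)*(k - 4)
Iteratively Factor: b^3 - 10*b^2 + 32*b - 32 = (b - 4)*(b^2 - 6*b + 8) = (b - 4)*(b - 2)*(b - 4)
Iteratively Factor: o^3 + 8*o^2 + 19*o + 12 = (o + 3)*(o^2 + 5*o + 4) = (o + 1)*(o + 3)*(o + 4)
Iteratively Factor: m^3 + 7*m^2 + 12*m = (m)*(m^2 + 7*m + 12) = m*(m + 4)*(m + 3)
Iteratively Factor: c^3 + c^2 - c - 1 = (c + 1)*(c^2 - 1) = (c + 1)^2*(c - 1)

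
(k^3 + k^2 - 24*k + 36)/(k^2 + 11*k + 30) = (k^2 - 5*k + 6)/(k + 5)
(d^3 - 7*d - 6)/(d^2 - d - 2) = (d^2 - d - 6)/(d - 2)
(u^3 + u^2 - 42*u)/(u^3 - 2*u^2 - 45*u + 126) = u/(u - 3)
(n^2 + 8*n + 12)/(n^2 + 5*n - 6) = (n + 2)/(n - 1)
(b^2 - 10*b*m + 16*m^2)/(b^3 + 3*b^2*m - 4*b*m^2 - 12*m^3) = (b - 8*m)/(b^2 + 5*b*m + 6*m^2)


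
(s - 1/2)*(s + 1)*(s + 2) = s^3 + 5*s^2/2 + s/2 - 1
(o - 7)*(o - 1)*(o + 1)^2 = o^4 - 6*o^3 - 8*o^2 + 6*o + 7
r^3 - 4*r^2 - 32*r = r*(r - 8)*(r + 4)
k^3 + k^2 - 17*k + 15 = (k - 3)*(k - 1)*(k + 5)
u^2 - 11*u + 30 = (u - 6)*(u - 5)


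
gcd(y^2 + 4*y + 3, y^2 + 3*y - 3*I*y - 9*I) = y + 3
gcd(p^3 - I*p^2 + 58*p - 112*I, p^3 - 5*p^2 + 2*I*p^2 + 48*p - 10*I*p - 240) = p + 8*I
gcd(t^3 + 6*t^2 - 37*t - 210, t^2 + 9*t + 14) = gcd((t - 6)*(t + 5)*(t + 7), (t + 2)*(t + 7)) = t + 7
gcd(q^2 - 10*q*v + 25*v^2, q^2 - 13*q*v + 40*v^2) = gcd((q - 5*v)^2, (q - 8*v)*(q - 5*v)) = q - 5*v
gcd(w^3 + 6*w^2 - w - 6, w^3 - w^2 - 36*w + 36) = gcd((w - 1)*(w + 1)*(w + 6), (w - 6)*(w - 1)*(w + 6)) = w^2 + 5*w - 6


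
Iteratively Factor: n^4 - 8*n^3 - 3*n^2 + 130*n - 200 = (n - 5)*(n^3 - 3*n^2 - 18*n + 40) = (n - 5)*(n + 4)*(n^2 - 7*n + 10) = (n - 5)*(n - 2)*(n + 4)*(n - 5)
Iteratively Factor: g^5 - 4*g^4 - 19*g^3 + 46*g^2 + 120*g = (g + 3)*(g^4 - 7*g^3 + 2*g^2 + 40*g) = (g - 5)*(g + 3)*(g^3 - 2*g^2 - 8*g) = g*(g - 5)*(g + 3)*(g^2 - 2*g - 8) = g*(g - 5)*(g - 4)*(g + 3)*(g + 2)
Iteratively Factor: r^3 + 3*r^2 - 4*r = (r + 4)*(r^2 - r) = r*(r + 4)*(r - 1)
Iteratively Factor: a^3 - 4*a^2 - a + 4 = (a - 1)*(a^2 - 3*a - 4) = (a - 1)*(a + 1)*(a - 4)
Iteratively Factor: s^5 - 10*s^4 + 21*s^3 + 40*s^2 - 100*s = (s)*(s^4 - 10*s^3 + 21*s^2 + 40*s - 100) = s*(s - 2)*(s^3 - 8*s^2 + 5*s + 50) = s*(s - 5)*(s - 2)*(s^2 - 3*s - 10) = s*(s - 5)*(s - 2)*(s + 2)*(s - 5)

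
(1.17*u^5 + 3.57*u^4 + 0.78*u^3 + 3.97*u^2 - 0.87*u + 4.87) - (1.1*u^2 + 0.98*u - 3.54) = 1.17*u^5 + 3.57*u^4 + 0.78*u^3 + 2.87*u^2 - 1.85*u + 8.41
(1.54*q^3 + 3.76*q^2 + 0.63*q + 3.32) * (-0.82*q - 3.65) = -1.2628*q^4 - 8.7042*q^3 - 14.2406*q^2 - 5.0219*q - 12.118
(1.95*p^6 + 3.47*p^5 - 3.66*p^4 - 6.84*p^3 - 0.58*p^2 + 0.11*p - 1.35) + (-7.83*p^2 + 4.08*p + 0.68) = 1.95*p^6 + 3.47*p^5 - 3.66*p^4 - 6.84*p^3 - 8.41*p^2 + 4.19*p - 0.67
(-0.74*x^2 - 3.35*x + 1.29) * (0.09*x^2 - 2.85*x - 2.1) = -0.0666*x^4 + 1.8075*x^3 + 11.2176*x^2 + 3.3585*x - 2.709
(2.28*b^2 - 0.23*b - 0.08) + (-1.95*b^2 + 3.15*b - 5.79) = 0.33*b^2 + 2.92*b - 5.87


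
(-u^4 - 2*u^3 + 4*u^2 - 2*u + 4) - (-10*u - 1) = -u^4 - 2*u^3 + 4*u^2 + 8*u + 5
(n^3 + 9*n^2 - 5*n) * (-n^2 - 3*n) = -n^5 - 12*n^4 - 22*n^3 + 15*n^2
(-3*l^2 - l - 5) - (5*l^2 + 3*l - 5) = -8*l^2 - 4*l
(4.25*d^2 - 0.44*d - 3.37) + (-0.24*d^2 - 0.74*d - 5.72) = 4.01*d^2 - 1.18*d - 9.09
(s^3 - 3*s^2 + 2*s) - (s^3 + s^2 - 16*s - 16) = -4*s^2 + 18*s + 16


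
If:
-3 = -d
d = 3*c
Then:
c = 1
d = 3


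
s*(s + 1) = s^2 + s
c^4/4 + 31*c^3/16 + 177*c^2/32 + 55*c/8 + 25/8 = (c/2 + 1)^2*(c + 5/4)*(c + 5/2)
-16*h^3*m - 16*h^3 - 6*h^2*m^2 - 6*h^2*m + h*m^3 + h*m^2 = (-8*h + m)*(2*h + m)*(h*m + h)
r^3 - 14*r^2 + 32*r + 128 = (r - 8)^2*(r + 2)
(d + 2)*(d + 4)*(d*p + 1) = d^3*p + 6*d^2*p + d^2 + 8*d*p + 6*d + 8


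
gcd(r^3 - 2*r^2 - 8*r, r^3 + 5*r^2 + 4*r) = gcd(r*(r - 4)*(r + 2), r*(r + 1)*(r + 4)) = r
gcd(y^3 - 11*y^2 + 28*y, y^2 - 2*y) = y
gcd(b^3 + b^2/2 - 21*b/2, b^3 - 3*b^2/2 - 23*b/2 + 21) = b^2 + b/2 - 21/2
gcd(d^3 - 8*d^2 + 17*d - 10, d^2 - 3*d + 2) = d^2 - 3*d + 2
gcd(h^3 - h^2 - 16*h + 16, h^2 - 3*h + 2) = h - 1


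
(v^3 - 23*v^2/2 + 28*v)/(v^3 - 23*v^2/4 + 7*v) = 2*(2*v^2 - 23*v + 56)/(4*v^2 - 23*v + 28)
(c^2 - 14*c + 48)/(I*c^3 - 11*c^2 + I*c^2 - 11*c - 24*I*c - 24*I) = I*(-c^2 + 14*c - 48)/(c^3 + c^2*(1 + 11*I) + c*(-24 + 11*I) - 24)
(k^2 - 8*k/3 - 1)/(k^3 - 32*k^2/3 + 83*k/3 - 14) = (3*k + 1)/(3*k^2 - 23*k + 14)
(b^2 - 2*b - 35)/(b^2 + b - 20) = (b - 7)/(b - 4)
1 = 1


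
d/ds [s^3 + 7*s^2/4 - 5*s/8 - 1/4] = 3*s^2 + 7*s/2 - 5/8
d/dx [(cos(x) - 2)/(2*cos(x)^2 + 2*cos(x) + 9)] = (-8*cos(x) + cos(2*x) - 12)*sin(x)/(2*cos(x) + cos(2*x) + 10)^2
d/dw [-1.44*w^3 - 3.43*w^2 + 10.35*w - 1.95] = -4.32*w^2 - 6.86*w + 10.35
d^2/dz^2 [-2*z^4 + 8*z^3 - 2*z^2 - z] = -24*z^2 + 48*z - 4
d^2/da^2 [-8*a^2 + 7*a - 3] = -16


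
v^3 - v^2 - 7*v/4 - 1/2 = (v - 2)*(v + 1/2)^2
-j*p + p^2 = p*(-j + p)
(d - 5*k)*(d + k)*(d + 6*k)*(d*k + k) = d^4*k + 2*d^3*k^2 + d^3*k - 29*d^2*k^3 + 2*d^2*k^2 - 30*d*k^4 - 29*d*k^3 - 30*k^4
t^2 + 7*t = t*(t + 7)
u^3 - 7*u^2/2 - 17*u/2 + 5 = (u - 5)*(u - 1/2)*(u + 2)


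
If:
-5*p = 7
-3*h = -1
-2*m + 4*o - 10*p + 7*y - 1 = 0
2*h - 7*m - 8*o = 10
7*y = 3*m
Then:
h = 1/3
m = 10/3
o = -49/12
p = -7/5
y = 10/7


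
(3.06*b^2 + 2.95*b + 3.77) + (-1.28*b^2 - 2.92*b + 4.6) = 1.78*b^2 + 0.0300000000000002*b + 8.37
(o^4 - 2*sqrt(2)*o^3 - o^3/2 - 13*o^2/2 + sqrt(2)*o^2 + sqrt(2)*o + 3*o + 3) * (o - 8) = o^5 - 17*o^4/2 - 2*sqrt(2)*o^4 - 5*o^3/2 + 17*sqrt(2)*o^3 - 7*sqrt(2)*o^2 + 55*o^2 - 21*o - 8*sqrt(2)*o - 24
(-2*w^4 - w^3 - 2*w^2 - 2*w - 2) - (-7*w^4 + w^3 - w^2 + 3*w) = 5*w^4 - 2*w^3 - w^2 - 5*w - 2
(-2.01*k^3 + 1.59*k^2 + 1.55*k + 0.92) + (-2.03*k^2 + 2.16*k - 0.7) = -2.01*k^3 - 0.44*k^2 + 3.71*k + 0.22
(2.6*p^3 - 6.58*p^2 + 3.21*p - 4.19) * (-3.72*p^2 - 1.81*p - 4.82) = -9.672*p^5 + 19.7716*p^4 - 12.5634*p^3 + 41.4923*p^2 - 7.8883*p + 20.1958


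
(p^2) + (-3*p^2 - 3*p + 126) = -2*p^2 - 3*p + 126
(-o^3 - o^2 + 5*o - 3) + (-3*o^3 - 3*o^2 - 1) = -4*o^3 - 4*o^2 + 5*o - 4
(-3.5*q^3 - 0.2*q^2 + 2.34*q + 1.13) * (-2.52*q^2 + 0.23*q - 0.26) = 8.82*q^5 - 0.301*q^4 - 5.0328*q^3 - 2.2574*q^2 - 0.3485*q - 0.2938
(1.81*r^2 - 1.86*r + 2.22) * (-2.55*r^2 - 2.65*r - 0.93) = -4.6155*r^4 - 0.0534999999999997*r^3 - 2.4153*r^2 - 4.1532*r - 2.0646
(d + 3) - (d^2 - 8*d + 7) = -d^2 + 9*d - 4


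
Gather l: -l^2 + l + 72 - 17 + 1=-l^2 + l + 56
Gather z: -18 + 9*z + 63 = 9*z + 45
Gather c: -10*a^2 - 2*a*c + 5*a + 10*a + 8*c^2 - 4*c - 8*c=-10*a^2 + 15*a + 8*c^2 + c*(-2*a - 12)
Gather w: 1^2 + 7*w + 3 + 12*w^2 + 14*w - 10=12*w^2 + 21*w - 6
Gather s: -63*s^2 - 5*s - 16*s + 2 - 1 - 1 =-63*s^2 - 21*s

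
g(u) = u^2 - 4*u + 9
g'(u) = 2*u - 4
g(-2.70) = 27.09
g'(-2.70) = -9.40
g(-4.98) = 53.72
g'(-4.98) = -13.96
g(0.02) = 8.92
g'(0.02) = -3.96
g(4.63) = 11.92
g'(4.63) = 5.26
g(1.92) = 5.01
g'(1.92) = -0.16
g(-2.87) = 28.72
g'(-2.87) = -9.74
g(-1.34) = 16.16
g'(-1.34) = -6.68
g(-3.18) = 31.83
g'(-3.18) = -10.36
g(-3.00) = 30.00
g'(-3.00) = -10.00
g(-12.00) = 201.00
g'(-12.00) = -28.00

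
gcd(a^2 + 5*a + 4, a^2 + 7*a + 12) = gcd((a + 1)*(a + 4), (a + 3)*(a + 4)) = a + 4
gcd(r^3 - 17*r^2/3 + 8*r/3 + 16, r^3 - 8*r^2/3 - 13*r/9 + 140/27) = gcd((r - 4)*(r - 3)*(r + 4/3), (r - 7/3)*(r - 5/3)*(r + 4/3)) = r + 4/3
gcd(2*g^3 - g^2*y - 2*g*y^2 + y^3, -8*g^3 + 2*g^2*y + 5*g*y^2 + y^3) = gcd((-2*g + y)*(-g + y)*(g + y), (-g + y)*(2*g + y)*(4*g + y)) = -g + y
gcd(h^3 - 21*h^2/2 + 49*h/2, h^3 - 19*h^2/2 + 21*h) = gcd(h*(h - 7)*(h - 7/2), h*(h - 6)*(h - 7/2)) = h^2 - 7*h/2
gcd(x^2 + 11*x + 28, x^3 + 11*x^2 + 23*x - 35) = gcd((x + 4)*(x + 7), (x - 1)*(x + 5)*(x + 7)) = x + 7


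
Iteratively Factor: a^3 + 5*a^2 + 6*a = (a)*(a^2 + 5*a + 6) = a*(a + 3)*(a + 2)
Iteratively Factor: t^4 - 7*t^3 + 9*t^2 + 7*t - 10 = (t - 5)*(t^3 - 2*t^2 - t + 2) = (t - 5)*(t + 1)*(t^2 - 3*t + 2) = (t - 5)*(t - 2)*(t + 1)*(t - 1)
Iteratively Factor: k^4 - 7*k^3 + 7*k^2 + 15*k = (k - 5)*(k^3 - 2*k^2 - 3*k) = (k - 5)*(k + 1)*(k^2 - 3*k) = (k - 5)*(k - 3)*(k + 1)*(k)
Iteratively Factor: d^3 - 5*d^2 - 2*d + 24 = (d - 3)*(d^2 - 2*d - 8) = (d - 4)*(d - 3)*(d + 2)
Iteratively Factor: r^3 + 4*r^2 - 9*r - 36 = (r + 3)*(r^2 + r - 12) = (r + 3)*(r + 4)*(r - 3)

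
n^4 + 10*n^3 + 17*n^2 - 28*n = n*(n - 1)*(n + 4)*(n + 7)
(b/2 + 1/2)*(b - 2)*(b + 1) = b^3/2 - 3*b/2 - 1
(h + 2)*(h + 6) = h^2 + 8*h + 12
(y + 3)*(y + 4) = y^2 + 7*y + 12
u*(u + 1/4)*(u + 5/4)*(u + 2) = u^4 + 7*u^3/2 + 53*u^2/16 + 5*u/8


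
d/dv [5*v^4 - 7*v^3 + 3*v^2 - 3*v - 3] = 20*v^3 - 21*v^2 + 6*v - 3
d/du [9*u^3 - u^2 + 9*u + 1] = 27*u^2 - 2*u + 9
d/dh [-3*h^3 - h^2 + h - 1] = -9*h^2 - 2*h + 1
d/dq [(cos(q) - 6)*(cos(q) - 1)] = (7 - 2*cos(q))*sin(q)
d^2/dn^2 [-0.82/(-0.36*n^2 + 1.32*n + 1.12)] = (0.212544*n^2 - 0.779328*n - 0.82*(0.72*n - 1.32)*(1.44*n - 2.64) - 0.661248)/(-0.36*n^2 + 1.32*n + 1.12)^3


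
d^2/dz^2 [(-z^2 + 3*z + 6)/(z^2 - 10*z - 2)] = 2*(-7*z^3 + 12*z^2 - 162*z + 548)/(z^6 - 30*z^5 + 294*z^4 - 880*z^3 - 588*z^2 - 120*z - 8)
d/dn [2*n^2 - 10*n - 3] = 4*n - 10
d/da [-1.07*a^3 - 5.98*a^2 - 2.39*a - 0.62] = -3.21*a^2 - 11.96*a - 2.39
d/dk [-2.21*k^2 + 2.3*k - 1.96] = 2.3 - 4.42*k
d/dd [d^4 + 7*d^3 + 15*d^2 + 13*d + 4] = 4*d^3 + 21*d^2 + 30*d + 13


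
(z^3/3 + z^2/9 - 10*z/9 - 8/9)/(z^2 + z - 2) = (3*z^3 + z^2 - 10*z - 8)/(9*(z^2 + z - 2))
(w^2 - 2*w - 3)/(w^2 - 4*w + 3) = (w + 1)/(w - 1)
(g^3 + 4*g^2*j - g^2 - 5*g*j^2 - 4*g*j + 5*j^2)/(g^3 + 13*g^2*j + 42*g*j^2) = (g^3 + 4*g^2*j - g^2 - 5*g*j^2 - 4*g*j + 5*j^2)/(g*(g^2 + 13*g*j + 42*j^2))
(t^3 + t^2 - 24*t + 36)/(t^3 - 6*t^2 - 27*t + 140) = (t^3 + t^2 - 24*t + 36)/(t^3 - 6*t^2 - 27*t + 140)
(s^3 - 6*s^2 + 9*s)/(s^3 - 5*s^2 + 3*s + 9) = s/(s + 1)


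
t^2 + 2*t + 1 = (t + 1)^2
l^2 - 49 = (l - 7)*(l + 7)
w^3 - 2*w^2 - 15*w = w*(w - 5)*(w + 3)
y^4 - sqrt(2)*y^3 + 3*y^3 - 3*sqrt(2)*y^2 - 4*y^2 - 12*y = y*(y + 3)*(y - 2*sqrt(2))*(y + sqrt(2))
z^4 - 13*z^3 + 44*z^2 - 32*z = z*(z - 8)*(z - 4)*(z - 1)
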